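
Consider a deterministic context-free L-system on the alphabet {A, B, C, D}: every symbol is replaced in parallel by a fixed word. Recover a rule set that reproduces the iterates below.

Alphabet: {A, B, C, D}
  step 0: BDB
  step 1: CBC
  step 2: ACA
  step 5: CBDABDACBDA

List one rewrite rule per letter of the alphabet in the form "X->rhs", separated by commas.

A->DA, B->C, C->A, D->B

  step 1 ⇒ step 2: CBC ⇒ A·C·A
    B ↦ C
    C ↦ A
    A ↦ DA  (constrained at step 2)
  step 0 ⇒ step 1: BDB ⇒ C·B·C
    D ↦ B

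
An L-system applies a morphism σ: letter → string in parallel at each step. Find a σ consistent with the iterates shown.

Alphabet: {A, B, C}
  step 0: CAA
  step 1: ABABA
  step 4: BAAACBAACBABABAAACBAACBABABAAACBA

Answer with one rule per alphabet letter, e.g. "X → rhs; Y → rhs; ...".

  step 0 ⇒ step 1: CAA ⇒ A·BA·BA
    A ↦ BA
    C ↦ A
    B ↦ AC  (constrained at step 1)

A->BA, B->AC, C->A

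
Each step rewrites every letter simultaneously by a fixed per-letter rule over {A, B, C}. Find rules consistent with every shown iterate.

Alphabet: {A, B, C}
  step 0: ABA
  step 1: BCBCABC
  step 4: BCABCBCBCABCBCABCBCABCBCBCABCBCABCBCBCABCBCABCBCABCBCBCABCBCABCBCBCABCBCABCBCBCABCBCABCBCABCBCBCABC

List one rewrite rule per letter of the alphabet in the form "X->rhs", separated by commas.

  step 0 ⇒ step 1: ABA ⇒ BC·BCA·BC
    A ↦ BC
    B ↦ BCA
    C ↦ BC  (constrained at step 1)

A->BC, B->BCA, C->BC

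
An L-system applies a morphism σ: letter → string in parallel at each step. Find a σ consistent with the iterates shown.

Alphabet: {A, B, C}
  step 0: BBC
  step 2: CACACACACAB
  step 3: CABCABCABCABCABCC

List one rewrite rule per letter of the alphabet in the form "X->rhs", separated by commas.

  step 2 ⇒ step 3: CACACACACAB ⇒ CA·B·CA·B·CA·B·CA·B·CA·B·CC
    A ↦ B
    B ↦ CC
    C ↦ CA

A->B, B->CC, C->CA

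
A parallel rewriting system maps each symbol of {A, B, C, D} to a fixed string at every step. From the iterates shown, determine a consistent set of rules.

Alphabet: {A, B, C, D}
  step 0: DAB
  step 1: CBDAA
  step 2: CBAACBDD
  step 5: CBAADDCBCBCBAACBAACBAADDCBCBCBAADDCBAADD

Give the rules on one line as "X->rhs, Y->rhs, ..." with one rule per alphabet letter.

  step 1 ⇒ step 2: CBDAA ⇒ CB·AA·CB·D·D
    A ↦ D
    B ↦ AA
    C ↦ CB
    D ↦ CB

A->D, B->AA, C->CB, D->CB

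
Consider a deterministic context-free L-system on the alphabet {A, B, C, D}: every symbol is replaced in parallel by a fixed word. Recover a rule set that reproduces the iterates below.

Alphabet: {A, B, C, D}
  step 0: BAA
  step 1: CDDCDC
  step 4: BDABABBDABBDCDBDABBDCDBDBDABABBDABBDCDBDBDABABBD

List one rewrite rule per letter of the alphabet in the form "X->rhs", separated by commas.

  step 0 ⇒ step 1: BAA ⇒ CD·DC·DC
    A ↦ DC
    B ↦ CD
    C ↦ AB  (constrained at step 1)
    D ↦ BD  (constrained at step 1)

A->DC, B->CD, C->AB, D->BD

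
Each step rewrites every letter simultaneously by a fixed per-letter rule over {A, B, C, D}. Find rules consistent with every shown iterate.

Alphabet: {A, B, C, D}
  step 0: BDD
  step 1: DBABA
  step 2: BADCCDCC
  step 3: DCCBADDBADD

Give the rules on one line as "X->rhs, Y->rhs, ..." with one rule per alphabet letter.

  step 2 ⇒ step 3: BADCCDCC ⇒ D·CC·BA·D·D·BA·D·D
    A ↦ CC
    B ↦ D
    C ↦ D
    D ↦ BA

A->CC, B->D, C->D, D->BA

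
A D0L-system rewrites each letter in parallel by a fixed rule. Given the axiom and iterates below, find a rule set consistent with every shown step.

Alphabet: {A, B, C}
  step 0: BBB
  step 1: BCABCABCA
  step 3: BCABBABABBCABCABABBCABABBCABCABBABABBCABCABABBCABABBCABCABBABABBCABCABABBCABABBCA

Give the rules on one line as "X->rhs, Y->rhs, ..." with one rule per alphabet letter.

  step 0 ⇒ step 1: BBB ⇒ BCA·BCA·BCA
    B ↦ BCA
    A ↦ BAB  (constrained at step 1)
    C ↦ BBA  (constrained at step 1)

A->BAB, B->BCA, C->BBA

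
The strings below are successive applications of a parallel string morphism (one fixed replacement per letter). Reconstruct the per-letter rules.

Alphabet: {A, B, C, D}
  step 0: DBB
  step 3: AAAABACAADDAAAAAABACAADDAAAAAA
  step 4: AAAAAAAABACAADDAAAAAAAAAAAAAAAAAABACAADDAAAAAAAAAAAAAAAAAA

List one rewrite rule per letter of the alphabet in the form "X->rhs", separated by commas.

A->AA, B->BAC, C->DD, D->A

  step 3 ⇒ step 4: AAAABACAADDAAAAAABACAADDAAAAAA ⇒ AA·AA·AA·AA·BAC·AA·DD·AA·AA·A·A·AA·AA·AA·AA·AA·AA·BAC·AA·DD·AA·AA·A·A·AA·AA·AA·AA·AA·AA
    A ↦ AA
    B ↦ BAC
    C ↦ DD
    D ↦ A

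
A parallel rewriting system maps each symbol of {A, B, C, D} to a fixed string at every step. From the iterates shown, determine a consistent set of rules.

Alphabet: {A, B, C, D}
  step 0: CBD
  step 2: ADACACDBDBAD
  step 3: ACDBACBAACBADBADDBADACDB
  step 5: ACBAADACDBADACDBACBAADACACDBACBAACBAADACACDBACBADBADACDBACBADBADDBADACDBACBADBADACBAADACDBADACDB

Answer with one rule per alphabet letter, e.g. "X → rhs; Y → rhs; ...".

A->AC, B->AD, C->BA, D->DB

  step 2 ⇒ step 3: ADACACDBDBAD ⇒ AC·DB·AC·BA·AC·BA·DB·AD·DB·AD·AC·DB
    A ↦ AC
    B ↦ AD
    C ↦ BA
    D ↦ DB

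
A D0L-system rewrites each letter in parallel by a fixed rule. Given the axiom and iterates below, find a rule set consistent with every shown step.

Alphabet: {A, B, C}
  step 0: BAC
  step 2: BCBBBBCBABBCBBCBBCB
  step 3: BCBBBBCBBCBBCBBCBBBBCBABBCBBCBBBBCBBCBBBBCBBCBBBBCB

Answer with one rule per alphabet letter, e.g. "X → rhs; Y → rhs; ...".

  step 2 ⇒ step 3: BCBBBBCBABBCBBCBBCB ⇒ BCB·BB·BCB·BCB·BCB·BCB·BB·BCB·AB·BCB·BCB·BB·BCB·BCB·BB·BCB·BCB·BB·BCB
    A ↦ AB
    B ↦ BCB
    C ↦ BB

A->AB, B->BCB, C->BB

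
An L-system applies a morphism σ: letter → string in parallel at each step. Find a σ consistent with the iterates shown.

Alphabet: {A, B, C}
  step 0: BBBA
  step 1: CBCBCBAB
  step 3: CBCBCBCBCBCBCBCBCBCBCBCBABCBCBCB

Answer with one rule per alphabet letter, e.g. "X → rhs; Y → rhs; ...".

  step 0 ⇒ step 1: BBBA ⇒ CB·CB·CB·AB
    A ↦ AB
    B ↦ CB
    C ↦ CB  (constrained at step 1)

A->AB, B->CB, C->CB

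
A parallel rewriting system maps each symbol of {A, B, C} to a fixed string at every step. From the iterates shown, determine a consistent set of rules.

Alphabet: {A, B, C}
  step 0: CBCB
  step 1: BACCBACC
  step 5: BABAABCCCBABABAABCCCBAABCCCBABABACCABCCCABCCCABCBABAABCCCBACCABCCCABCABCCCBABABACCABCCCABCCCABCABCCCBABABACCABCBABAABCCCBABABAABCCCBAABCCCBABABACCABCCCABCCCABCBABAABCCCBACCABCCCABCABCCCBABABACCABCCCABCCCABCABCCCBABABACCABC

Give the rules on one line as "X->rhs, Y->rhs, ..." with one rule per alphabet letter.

  step 0 ⇒ step 1: CBCB ⇒ BA·CC·BA·CC
    B ↦ CC
    C ↦ BA
    A ↦ ABC  (constrained at step 1)

A->ABC, B->CC, C->BA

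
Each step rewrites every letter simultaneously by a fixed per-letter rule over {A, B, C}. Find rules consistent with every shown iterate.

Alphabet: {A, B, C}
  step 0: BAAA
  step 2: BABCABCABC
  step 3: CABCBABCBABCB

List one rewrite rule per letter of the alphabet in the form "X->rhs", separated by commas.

A->AB, B->C, C->B

  step 2 ⇒ step 3: BABCABCABC ⇒ C·AB·C·B·AB·C·B·AB·C·B
    A ↦ AB
    B ↦ C
    C ↦ B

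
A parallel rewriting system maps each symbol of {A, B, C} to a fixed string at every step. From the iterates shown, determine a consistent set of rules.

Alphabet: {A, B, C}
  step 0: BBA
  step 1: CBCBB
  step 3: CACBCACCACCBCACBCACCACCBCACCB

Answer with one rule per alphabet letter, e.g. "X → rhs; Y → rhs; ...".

  step 0 ⇒ step 1: BBA ⇒ CB·CB·B
    A ↦ B
    B ↦ CB
    C ↦ CAC  (constrained at step 1)

A->B, B->CB, C->CAC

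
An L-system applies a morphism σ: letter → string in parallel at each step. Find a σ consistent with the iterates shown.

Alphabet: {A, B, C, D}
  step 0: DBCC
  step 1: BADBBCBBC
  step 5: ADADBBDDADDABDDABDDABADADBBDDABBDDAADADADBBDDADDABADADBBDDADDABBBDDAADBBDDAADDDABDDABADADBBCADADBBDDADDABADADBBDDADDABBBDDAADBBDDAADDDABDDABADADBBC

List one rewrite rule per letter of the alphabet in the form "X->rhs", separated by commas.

A->DDA, B->AD, C->BBC, D->B

  step 0 ⇒ step 1: DBCC ⇒ B·AD·BBC·BBC
    B ↦ AD
    C ↦ BBC
    D ↦ B
    A ↦ DDA  (constrained at step 1)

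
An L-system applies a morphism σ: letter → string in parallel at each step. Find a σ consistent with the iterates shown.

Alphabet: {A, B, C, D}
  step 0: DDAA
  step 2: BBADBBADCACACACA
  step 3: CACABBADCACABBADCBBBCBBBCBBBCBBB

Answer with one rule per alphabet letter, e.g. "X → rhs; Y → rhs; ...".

  step 2 ⇒ step 3: BBADBBADCACACACA ⇒ CA·CA·BB·AD·CA·CA·BB·AD·CB·BB·CB·BB·CB·BB·CB·BB
    A ↦ BB
    B ↦ CA
    C ↦ CB
    D ↦ AD

A->BB, B->CA, C->CB, D->AD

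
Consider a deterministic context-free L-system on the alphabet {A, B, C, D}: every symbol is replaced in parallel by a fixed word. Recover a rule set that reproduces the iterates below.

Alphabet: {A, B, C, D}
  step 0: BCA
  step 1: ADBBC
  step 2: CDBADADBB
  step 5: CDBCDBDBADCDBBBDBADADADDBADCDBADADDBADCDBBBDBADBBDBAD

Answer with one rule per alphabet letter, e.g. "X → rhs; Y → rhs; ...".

A->C, B->AD, C->BB, D->DB

  step 1 ⇒ step 2: ADBBC ⇒ C·DB·AD·AD·BB
    A ↦ C
    B ↦ AD
    C ↦ BB
    D ↦ DB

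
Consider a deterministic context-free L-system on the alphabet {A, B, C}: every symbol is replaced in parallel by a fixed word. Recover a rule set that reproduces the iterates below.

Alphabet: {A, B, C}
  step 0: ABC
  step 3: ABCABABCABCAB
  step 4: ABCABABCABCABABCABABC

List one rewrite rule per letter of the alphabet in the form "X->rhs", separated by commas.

A->AB, B->C, C->AB

  step 3 ⇒ step 4: ABCABABCABCAB ⇒ AB·C·AB·AB·C·AB·C·AB·AB·C·AB·AB·C
    A ↦ AB
    B ↦ C
    C ↦ AB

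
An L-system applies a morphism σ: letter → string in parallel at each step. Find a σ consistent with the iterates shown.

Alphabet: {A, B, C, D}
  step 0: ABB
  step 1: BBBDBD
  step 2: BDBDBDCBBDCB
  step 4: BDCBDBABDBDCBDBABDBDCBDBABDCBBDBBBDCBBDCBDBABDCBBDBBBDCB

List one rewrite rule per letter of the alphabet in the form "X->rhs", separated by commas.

  step 1 ⇒ step 2: BBBDBD ⇒ BD·BD·BD·CB·BD·CB
    B ↦ BD
    D ↦ CB
  step 0 ⇒ step 1: ABB ⇒ BB·BD·BD
    A ↦ BB
    C ↦ DBA  (constrained at step 2)

A->BB, B->BD, C->DBA, D->CB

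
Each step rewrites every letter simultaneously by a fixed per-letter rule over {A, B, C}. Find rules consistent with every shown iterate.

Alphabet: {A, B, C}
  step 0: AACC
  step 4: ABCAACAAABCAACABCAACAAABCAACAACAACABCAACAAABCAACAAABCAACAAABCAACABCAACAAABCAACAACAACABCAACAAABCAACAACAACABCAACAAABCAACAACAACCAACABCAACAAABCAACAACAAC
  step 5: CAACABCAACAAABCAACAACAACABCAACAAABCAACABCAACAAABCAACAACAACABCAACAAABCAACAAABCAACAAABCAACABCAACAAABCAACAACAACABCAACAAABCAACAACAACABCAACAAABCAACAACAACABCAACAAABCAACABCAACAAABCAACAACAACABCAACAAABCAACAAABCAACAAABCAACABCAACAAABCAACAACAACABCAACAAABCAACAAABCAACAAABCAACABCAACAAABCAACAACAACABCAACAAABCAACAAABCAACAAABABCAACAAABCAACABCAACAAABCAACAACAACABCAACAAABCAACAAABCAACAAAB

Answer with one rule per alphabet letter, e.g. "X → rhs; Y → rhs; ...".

A->CAA, B->C, C->AB

  step 4 ⇒ step 5: ABCAACAAABCAACABCAACAAABCAACAACAACABCAACAAABCAACAAABCAACAAABCAACABCAACAAABCAACAACAACABCAACAAABCAACAACAACABCAACAAABCAACAACAACCAACABCAACAAABCAACAACAAC ⇒ CAA·C·AB·CAA·CAA·AB·CAA·CAA·CAA·C·AB·CAA·CAA·AB·CAA·C·AB·CAA·CAA·AB·CAA·CAA·CAA·C·AB·CAA·CAA·AB·CAA·CAA·AB·CAA·CAA·AB·CAA·C·AB·CAA·CAA·AB·CAA·CAA·CAA·C·AB·CAA·CAA·AB·CAA·CAA·CAA·C·AB·CAA·CAA·AB·CAA·CAA·CAA·C·AB·CAA·CAA·AB·CAA·C·AB·CAA·CAA·AB·CAA·CAA·CAA·C·AB·CAA·CAA·AB·CAA·CAA·AB·CAA·CAA·AB·CAA·C·AB·CAA·CAA·AB·CAA·CAA·CAA·C·AB·CAA·CAA·AB·CAA·CAA·AB·CAA·CAA·AB·CAA·C·AB·CAA·CAA·AB·CAA·CAA·CAA·C·AB·CAA·CAA·AB·CAA·CAA·AB·CAA·CAA·AB·AB·CAA·CAA·AB·CAA·C·AB·CAA·CAA·AB·CAA·CAA·CAA·C·AB·CAA·CAA·AB·CAA·CAA·AB·CAA·CAA·AB
    A ↦ CAA
    B ↦ C
    C ↦ AB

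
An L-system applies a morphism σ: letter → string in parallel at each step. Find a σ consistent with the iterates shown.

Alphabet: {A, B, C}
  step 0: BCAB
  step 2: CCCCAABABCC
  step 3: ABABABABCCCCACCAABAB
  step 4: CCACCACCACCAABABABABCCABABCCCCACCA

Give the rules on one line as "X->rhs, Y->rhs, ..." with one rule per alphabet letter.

A->CC, B->A, C->AB

  step 3 ⇒ step 4: ABABABABCCCCACCAABAB ⇒ CC·A·CC·A·CC·A·CC·A·AB·AB·AB·AB·CC·AB·AB·CC·CC·A·CC·A
    A ↦ CC
    B ↦ A
    C ↦ AB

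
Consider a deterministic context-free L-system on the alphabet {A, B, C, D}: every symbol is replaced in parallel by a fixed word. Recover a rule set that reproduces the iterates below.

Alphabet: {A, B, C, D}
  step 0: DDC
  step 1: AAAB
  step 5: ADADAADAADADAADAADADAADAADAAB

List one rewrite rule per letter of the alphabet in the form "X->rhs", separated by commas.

A->DA, B->C, C->AB, D->A

  step 0 ⇒ step 1: DDC ⇒ A·A·AB
    C ↦ AB
    D ↦ A
    A ↦ DA  (constrained at step 1)
    B ↦ C  (constrained at step 1)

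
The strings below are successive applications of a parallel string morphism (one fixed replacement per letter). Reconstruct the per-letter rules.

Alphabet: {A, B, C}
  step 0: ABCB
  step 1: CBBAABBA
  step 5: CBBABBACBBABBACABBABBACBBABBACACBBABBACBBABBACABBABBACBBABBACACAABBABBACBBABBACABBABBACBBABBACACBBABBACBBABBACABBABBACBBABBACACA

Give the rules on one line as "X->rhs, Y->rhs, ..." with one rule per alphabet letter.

  step 0 ⇒ step 1: ABCB ⇒ C·BBA·A·BBA
    A ↦ C
    B ↦ BBA
    C ↦ A

A->C, B->BBA, C->A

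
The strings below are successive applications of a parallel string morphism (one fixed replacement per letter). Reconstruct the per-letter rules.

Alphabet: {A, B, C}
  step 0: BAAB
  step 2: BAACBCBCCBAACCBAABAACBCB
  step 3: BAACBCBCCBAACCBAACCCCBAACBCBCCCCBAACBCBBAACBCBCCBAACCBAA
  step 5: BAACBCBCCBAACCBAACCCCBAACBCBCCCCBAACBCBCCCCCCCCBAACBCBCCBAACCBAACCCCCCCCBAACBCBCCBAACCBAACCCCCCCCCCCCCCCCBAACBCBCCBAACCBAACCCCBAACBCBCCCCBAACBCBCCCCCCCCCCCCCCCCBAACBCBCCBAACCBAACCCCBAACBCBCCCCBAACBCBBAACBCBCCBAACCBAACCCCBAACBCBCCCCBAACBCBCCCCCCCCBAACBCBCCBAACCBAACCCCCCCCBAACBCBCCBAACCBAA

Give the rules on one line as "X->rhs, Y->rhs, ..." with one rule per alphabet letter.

A->CB, B->BAA, C->CC

  step 2 ⇒ step 3: BAACBCBCCBAACCBAABAACBCB ⇒ BAA·CB·CB·CC·BAA·CC·BAA·CC·CC·BAA·CB·CB·CC·CC·BAA·CB·CB·BAA·CB·CB·CC·BAA·CC·BAA
    A ↦ CB
    B ↦ BAA
    C ↦ CC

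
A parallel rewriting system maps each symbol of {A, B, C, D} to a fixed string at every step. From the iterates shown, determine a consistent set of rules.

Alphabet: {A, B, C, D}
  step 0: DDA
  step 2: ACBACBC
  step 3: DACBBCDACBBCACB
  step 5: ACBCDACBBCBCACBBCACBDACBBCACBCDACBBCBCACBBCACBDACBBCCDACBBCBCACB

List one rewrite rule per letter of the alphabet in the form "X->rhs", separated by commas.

  step 2 ⇒ step 3: ACBACBC ⇒ D·ACB·BC·D·ACB·BC·ACB
    A ↦ D
    B ↦ BC
    C ↦ ACB
    D ↦ C  (constrained at step 0)

A->D, B->BC, C->ACB, D->C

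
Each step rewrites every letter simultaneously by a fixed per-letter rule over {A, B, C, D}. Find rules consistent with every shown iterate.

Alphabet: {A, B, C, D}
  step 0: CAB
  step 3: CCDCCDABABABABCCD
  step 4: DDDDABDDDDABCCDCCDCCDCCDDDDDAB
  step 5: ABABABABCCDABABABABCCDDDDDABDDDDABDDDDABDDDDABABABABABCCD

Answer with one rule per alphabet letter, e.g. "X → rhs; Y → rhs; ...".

  step 4 ⇒ step 5: DDDDABDDDDABCCDCCDCCDCCDDDDDAB ⇒ AB·AB·AB·AB·C·CD·AB·AB·AB·AB·C·CD·DD·DD·AB·DD·DD·AB·DD·DD·AB·DD·DD·AB·AB·AB·AB·AB·C·CD
    A ↦ C
    B ↦ CD
    C ↦ DD
    D ↦ AB

A->C, B->CD, C->DD, D->AB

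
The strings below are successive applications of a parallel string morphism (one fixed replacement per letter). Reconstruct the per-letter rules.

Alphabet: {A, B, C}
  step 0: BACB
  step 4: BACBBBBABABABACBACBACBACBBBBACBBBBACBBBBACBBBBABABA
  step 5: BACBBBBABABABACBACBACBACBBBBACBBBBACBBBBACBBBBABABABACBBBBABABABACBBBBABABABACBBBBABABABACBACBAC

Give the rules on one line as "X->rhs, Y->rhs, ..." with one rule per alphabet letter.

A->C, B->BA, C->BBB

  step 4 ⇒ step 5: BACBBBBABABABACBACBACBACBBBBACBBBBACBBBBACBBBBABABA ⇒ BA·C·BBB·BA·BA·BA·BA·C·BA·C·BA·C·BA·C·BBB·BA·C·BBB·BA·C·BBB·BA·C·BBB·BA·BA·BA·BA·C·BBB·BA·BA·BA·BA·C·BBB·BA·BA·BA·BA·C·BBB·BA·BA·BA·BA·C·BA·C·BA·C
    A ↦ C
    B ↦ BA
    C ↦ BBB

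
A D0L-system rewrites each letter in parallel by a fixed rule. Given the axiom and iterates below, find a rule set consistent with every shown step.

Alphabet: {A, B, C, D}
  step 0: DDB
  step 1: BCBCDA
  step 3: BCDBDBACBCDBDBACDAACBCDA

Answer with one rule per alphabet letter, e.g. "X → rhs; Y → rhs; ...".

  step 0 ⇒ step 1: DDB ⇒ BC·BC·DA
    B ↦ DA
    D ↦ BC
    A ↦ DB  (constrained at step 1)
    C ↦ AC  (constrained at step 1)

A->DB, B->DA, C->AC, D->BC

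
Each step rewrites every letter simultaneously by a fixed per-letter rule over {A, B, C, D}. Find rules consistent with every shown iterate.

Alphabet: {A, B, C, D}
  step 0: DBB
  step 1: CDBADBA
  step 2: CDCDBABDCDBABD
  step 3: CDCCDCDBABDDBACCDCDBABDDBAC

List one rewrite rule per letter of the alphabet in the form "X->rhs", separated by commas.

A->BD, B->DBA, C->CD, D->C

  step 2 ⇒ step 3: CDCDBABDCDBABD ⇒ CD·C·CD·C·DBA·BD·DBA·C·CD·C·DBA·BD·DBA·C
    A ↦ BD
    B ↦ DBA
    C ↦ CD
    D ↦ C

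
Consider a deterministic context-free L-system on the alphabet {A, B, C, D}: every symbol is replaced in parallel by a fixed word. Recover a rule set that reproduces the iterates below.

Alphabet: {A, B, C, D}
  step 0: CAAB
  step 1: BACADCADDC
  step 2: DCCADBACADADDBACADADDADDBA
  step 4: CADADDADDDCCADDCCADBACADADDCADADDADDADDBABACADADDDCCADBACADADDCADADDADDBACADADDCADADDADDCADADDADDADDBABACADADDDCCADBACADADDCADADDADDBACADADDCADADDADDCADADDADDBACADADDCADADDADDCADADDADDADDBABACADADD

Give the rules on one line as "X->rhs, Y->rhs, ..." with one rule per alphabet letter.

  step 1 ⇒ step 2: BACADCADDC ⇒ DC·CAD·BA·CAD·ADD·BA·CAD·ADD·ADD·BA
    A ↦ CAD
    B ↦ DC
    C ↦ BA
    D ↦ ADD

A->CAD, B->DC, C->BA, D->ADD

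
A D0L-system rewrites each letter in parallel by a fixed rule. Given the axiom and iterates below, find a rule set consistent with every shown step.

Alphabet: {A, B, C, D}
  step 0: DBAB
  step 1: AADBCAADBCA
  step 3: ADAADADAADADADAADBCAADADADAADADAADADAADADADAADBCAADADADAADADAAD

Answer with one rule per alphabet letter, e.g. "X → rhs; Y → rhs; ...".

A->AD, B->BCA, C->AD, D->AAD

  step 0 ⇒ step 1: DBAB ⇒ AAD·BCA·AD·BCA
    A ↦ AD
    B ↦ BCA
    D ↦ AAD
    C ↦ AD  (constrained at step 1)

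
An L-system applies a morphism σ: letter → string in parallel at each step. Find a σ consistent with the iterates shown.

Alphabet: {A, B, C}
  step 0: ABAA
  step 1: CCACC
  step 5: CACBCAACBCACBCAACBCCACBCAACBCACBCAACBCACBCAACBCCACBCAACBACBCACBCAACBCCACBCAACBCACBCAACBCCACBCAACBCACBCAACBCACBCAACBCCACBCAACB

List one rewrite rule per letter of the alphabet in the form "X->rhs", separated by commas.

A->C, B->CA, C->ACB

  step 0 ⇒ step 1: ABAA ⇒ C·CA·C·C
    A ↦ C
    B ↦ CA
    C ↦ ACB  (constrained at step 1)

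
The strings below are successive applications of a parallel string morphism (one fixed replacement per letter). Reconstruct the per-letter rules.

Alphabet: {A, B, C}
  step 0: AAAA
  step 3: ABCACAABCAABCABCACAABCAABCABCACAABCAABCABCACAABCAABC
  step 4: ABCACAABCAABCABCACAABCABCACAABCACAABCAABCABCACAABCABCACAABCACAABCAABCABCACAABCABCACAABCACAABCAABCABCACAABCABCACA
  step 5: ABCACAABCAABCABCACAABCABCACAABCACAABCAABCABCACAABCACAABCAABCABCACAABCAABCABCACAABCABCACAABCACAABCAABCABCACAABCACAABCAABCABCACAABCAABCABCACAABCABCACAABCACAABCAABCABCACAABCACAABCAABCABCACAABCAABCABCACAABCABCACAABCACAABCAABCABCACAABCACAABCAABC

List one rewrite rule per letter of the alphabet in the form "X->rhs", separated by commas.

A->ABC, B->AC, C->A

  step 4 ⇒ step 5: ABCACAABCAABCABCACAABCABCACAABCACAABCAABCABCACAABCABCACAABCACAABCAABCABCACAABCABCACAABCACAABCAABCABCACAABCABCACA ⇒ ABC·AC·A·ABC·A·ABC·ABC·AC·A·ABC·ABC·AC·A·ABC·AC·A·ABC·A·ABC·ABC·AC·A·ABC·AC·A·ABC·A·ABC·ABC·AC·A·ABC·A·ABC·ABC·AC·A·ABC·ABC·AC·A·ABC·AC·A·ABC·A·ABC·ABC·AC·A·ABC·AC·A·ABC·A·ABC·ABC·AC·A·ABC·A·ABC·ABC·AC·A·ABC·ABC·AC·A·ABC·AC·A·ABC·A·ABC·ABC·AC·A·ABC·AC·A·ABC·A·ABC·ABC·AC·A·ABC·A·ABC·ABC·AC·A·ABC·ABC·AC·A·ABC·AC·A·ABC·A·ABC·ABC·AC·A·ABC·AC·A·ABC·A·ABC
    A ↦ ABC
    B ↦ AC
    C ↦ A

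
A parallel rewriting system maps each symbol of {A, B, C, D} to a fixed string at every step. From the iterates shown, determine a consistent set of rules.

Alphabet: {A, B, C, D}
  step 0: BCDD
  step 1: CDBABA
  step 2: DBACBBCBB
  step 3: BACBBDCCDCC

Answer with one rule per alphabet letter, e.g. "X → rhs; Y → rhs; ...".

  step 2 ⇒ step 3: DBACBBCBB ⇒ BA·C·BB·D·C·C·D·C·C
    A ↦ BB
    B ↦ C
    C ↦ D
    D ↦ BA

A->BB, B->C, C->D, D->BA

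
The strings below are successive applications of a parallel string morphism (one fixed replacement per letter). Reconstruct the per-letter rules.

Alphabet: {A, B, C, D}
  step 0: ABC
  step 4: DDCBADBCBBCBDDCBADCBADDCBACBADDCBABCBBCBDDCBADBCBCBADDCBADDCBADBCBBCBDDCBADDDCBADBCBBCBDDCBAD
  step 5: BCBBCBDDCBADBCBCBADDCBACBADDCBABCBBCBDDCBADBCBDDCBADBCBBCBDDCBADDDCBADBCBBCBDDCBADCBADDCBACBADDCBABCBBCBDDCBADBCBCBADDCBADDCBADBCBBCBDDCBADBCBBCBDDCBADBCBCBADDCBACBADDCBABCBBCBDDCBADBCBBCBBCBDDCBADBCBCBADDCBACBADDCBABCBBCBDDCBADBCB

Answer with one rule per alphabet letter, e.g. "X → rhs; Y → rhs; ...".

  step 4 ⇒ step 5: DDCBADBCBBCBDDCBADCBADDCBACBADDCBABCBBCBDDCBADBCBCBADDCBADDCBADBCBBCBDDCBADDDCBADBCBBCBDDCBAD ⇒ BCB·BCB·DD·CBA·D·BCB·CBA·DD·CBA·CBA·DD·CBA·BCB·BCB·DD·CBA·D·BCB·DD·CBA·D·BCB·BCB·DD·CBA·D·DD·CBA·D·BCB·BCB·DD·CBA·D·CBA·DD·CBA·CBA·DD·CBA·BCB·BCB·DD·CBA·D·BCB·CBA·DD·CBA·DD·CBA·D·BCB·BCB·DD·CBA·D·BCB·BCB·DD·CBA·D·BCB·CBA·DD·CBA·CBA·DD·CBA·BCB·BCB·DD·CBA·D·BCB·BCB·BCB·DD·CBA·D·BCB·CBA·DD·CBA·CBA·DD·CBA·BCB·BCB·DD·CBA·D·BCB
    A ↦ D
    B ↦ CBA
    C ↦ DD
    D ↦ BCB

A->D, B->CBA, C->DD, D->BCB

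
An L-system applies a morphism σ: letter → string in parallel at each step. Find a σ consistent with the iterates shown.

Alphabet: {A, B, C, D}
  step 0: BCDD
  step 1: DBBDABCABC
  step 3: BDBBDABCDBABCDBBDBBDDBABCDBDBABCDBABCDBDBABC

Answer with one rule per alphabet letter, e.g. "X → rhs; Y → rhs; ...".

A->B, B->DB, C->BD, D->ABC

  step 0 ⇒ step 1: BCDD ⇒ DB·BD·ABC·ABC
    B ↦ DB
    C ↦ BD
    D ↦ ABC
    A ↦ B  (constrained at step 1)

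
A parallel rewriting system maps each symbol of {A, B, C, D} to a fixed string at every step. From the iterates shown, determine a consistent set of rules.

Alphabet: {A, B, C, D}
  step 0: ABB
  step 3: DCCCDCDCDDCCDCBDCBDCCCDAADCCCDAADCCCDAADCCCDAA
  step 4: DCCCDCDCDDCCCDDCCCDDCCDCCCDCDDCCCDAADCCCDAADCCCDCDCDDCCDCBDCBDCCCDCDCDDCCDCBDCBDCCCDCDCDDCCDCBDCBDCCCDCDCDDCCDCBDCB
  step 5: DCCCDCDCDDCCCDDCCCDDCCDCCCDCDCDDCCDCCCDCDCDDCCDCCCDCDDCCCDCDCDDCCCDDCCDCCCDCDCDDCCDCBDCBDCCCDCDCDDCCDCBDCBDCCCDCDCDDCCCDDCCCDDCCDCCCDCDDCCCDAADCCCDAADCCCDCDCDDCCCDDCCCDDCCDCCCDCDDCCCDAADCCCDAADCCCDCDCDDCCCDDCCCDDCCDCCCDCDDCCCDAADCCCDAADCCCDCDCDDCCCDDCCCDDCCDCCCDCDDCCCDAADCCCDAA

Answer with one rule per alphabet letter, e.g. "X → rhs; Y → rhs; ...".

A->DCB, B->AA, C->CD, D->DCC

  step 4 ⇒ step 5: DCCCDCDCDDCCCDDCCCDDCCDCCCDCDDCCCDAADCCCDAADCCCDCDCDDCCDCBDCBDCCCDCDCDDCCDCBDCBDCCCDCDCDDCCDCBDCBDCCCDCDCDDCCDCBDCB ⇒ DCC·CD·CD·CD·DCC·CD·DCC·CD·DCC·DCC·CD·CD·CD·DCC·DCC·CD·CD·CD·DCC·DCC·CD·CD·DCC·CD·CD·CD·DCC·CD·DCC·DCC·CD·CD·CD·DCC·DCB·DCB·DCC·CD·CD·CD·DCC·DCB·DCB·DCC·CD·CD·CD·DCC·CD·DCC·CD·DCC·DCC·CD·CD·DCC·CD·AA·DCC·CD·AA·DCC·CD·CD·CD·DCC·CD·DCC·CD·DCC·DCC·CD·CD·DCC·CD·AA·DCC·CD·AA·DCC·CD·CD·CD·DCC·CD·DCC·CD·DCC·DCC·CD·CD·DCC·CD·AA·DCC·CD·AA·DCC·CD·CD·CD·DCC·CD·DCC·CD·DCC·DCC·CD·CD·DCC·CD·AA·DCC·CD·AA
    A ↦ DCB
    B ↦ AA
    C ↦ CD
    D ↦ DCC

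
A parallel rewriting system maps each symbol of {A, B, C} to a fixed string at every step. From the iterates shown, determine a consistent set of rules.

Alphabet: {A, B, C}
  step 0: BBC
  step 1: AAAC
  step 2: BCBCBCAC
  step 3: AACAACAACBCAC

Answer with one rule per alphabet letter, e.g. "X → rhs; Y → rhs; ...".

  step 2 ⇒ step 3: BCBCBCAC ⇒ A·AC·A·AC·A·AC·BC·AC
    A ↦ BC
    B ↦ A
    C ↦ AC

A->BC, B->A, C->AC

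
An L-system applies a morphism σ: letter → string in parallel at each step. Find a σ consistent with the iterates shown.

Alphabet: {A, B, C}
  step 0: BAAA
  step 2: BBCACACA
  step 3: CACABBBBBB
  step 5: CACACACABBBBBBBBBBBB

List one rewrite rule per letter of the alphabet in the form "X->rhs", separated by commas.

A->B, B->CA, C->B

  step 2 ⇒ step 3: BBCACACA ⇒ CA·CA·B·B·B·B·B·B
    A ↦ B
    B ↦ CA
    C ↦ B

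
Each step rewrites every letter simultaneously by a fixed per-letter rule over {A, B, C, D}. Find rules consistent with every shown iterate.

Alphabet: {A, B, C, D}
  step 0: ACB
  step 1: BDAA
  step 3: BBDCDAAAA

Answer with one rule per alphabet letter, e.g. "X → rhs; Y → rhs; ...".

  step 0 ⇒ step 1: ACB ⇒ B·D·AA
    A ↦ B
    B ↦ AA
    C ↦ D
    D ↦ DC  (constrained at step 1)

A->B, B->AA, C->D, D->DC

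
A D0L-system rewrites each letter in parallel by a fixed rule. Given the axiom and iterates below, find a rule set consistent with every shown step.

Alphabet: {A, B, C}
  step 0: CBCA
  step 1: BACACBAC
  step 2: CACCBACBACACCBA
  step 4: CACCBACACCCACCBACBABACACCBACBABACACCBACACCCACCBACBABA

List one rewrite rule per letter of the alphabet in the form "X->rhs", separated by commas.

A->C, B->CAC, C->BA

  step 1 ⇒ step 2: BACACBAC ⇒ CAC·C·BA·C·BA·CAC·C·BA
    A ↦ C
    B ↦ CAC
    C ↦ BA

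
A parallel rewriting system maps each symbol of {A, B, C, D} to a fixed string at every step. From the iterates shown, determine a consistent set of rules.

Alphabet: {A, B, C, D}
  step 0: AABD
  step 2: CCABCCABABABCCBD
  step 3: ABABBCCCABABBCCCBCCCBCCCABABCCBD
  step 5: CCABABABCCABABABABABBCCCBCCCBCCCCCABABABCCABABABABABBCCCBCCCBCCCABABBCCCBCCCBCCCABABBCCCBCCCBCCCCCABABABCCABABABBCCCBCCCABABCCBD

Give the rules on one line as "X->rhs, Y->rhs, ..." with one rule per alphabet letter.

  step 2 ⇒ step 3: CCABCCABABABCCBD ⇒ AB·AB·BC·CC·AB·AB·BC·CC·BC·CC·BC·CC·AB·AB·CC·BD
    A ↦ BC
    B ↦ CC
    C ↦ AB
    D ↦ BD

A->BC, B->CC, C->AB, D->BD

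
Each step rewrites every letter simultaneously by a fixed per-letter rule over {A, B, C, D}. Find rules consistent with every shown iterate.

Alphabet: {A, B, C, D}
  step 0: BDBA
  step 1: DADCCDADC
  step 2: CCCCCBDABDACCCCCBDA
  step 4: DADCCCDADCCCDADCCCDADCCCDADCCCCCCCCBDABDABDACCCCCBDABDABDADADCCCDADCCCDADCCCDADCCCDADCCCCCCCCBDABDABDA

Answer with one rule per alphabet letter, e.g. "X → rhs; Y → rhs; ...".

A->C, B->DAD, C->BDA, D->CC

  step 1 ⇒ step 2: DADCCDADC ⇒ CC·C·CC·BDA·BDA·CC·C·CC·BDA
    A ↦ C
    C ↦ BDA
    D ↦ CC
  step 0 ⇒ step 1: BDBA ⇒ DAD·CC·DAD·C
    B ↦ DAD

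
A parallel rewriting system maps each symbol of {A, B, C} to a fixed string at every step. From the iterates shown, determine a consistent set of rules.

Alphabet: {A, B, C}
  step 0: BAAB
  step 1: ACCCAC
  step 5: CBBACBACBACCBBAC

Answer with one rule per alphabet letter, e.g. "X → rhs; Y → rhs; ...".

  step 0 ⇒ step 1: BAAB ⇒ AC·C·C·AC
    A ↦ C
    B ↦ AC
    C ↦ B  (constrained at step 1)

A->C, B->AC, C->B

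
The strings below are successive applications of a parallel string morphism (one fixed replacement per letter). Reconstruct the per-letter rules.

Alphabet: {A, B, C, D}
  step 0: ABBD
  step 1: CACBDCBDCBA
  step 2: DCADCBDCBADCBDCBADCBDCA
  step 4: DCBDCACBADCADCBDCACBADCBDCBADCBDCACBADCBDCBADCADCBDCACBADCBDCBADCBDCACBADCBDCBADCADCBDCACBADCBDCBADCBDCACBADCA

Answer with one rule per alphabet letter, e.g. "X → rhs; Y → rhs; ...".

  step 1 ⇒ step 2: CACBDCBDCBA ⇒ D·CA·D·CBD·CBA·D·CBD·CBA·D·CBD·CA
    A ↦ CA
    B ↦ CBD
    C ↦ D
    D ↦ CBA

A->CA, B->CBD, C->D, D->CBA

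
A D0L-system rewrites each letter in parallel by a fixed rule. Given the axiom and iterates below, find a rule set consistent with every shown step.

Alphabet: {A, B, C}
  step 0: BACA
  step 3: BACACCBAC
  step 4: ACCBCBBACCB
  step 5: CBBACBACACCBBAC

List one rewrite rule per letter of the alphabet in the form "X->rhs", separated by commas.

  step 4 ⇒ step 5: ACCBCBBACCB ⇒ C·B·B·AC·B·AC·AC·C·B·B·AC
    A ↦ C
    B ↦ AC
    C ↦ B

A->C, B->AC, C->B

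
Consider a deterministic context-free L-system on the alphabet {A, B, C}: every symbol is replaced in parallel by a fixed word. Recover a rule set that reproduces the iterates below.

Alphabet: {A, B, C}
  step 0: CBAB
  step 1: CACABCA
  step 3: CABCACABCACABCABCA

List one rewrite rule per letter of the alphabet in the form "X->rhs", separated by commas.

A->B, B->CA, C->CA

  step 0 ⇒ step 1: CBAB ⇒ CA·CA·B·CA
    A ↦ B
    B ↦ CA
    C ↦ CA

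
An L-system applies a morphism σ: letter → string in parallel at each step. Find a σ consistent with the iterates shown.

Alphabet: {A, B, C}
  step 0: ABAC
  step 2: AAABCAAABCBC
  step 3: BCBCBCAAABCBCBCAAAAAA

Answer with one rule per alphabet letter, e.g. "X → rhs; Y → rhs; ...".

A->BC, B->A, C->AA

  step 2 ⇒ step 3: AAABCAAABCBC ⇒ BC·BC·BC·A·AA·BC·BC·BC·A·AA·A·AA
    A ↦ BC
    B ↦ A
    C ↦ AA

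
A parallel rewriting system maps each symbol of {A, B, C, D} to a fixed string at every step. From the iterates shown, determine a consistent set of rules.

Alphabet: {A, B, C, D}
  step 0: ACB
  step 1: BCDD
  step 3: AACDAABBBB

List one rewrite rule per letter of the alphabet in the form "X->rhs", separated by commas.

A->B, B->D, C->CD, D->AA

  step 0 ⇒ step 1: ACB ⇒ B·CD·D
    A ↦ B
    B ↦ D
    C ↦ CD
    D ↦ AA  (constrained at step 1)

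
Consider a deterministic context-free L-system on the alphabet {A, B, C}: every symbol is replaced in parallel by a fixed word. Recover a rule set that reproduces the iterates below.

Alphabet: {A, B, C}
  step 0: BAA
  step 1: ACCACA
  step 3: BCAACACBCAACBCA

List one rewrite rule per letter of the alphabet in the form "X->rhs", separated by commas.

  step 0 ⇒ step 1: BAA ⇒ AC·CA·CA
    A ↦ CA
    B ↦ AC
    C ↦ B  (constrained at step 1)

A->CA, B->AC, C->B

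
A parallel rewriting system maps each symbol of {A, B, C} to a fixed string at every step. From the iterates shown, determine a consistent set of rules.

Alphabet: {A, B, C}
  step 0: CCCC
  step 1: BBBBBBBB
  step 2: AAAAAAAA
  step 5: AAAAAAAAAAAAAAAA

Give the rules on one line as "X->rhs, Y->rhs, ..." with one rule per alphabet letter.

  step 1 ⇒ step 2: BBBBBBBB ⇒ A·A·A·A·A·A·A·A
    B ↦ A
    A ↦ C  (constrained at step 2)
  step 0 ⇒ step 1: CCCC ⇒ BB·BB·BB·BB
    C ↦ BB

A->C, B->A, C->BB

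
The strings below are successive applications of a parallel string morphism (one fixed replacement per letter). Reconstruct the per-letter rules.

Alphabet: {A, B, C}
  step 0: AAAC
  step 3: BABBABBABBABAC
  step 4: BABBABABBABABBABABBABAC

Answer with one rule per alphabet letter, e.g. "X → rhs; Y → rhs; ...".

  step 3 ⇒ step 4: BABBABBABBABAC ⇒ BA·B·BA·BA·B·BA·BA·B·BA·BA·B·BA·B·AC
    A ↦ B
    B ↦ BA
    C ↦ AC

A->B, B->BA, C->AC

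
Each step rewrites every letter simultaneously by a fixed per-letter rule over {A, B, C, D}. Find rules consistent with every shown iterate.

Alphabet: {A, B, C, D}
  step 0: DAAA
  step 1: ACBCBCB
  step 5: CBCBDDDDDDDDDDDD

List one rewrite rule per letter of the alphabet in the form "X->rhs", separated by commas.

A->CB, B->D, C->D, D->A

  step 0 ⇒ step 1: DAAA ⇒ A·CB·CB·CB
    A ↦ CB
    D ↦ A
    B ↦ D  (constrained at step 1)
    C ↦ D  (constrained at step 1)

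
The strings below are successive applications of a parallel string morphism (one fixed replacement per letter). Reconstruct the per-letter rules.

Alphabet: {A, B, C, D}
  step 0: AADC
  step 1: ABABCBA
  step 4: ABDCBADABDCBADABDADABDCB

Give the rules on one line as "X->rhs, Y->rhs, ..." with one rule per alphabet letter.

A->AB, B->D, C->A, D->CB

  step 0 ⇒ step 1: AADC ⇒ AB·AB·CB·A
    A ↦ AB
    C ↦ A
    D ↦ CB
    B ↦ D  (constrained at step 1)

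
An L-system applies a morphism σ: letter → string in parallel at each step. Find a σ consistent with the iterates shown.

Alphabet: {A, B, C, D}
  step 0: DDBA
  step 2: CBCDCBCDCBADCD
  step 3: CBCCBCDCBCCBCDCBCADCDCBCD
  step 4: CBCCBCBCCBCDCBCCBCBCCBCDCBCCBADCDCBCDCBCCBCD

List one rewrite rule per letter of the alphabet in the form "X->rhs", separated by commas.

A->AD, B->C, C->CB, D->CD

  step 3 ⇒ step 4: CBCCBCDCBCCBCDCBCADCDCBCD ⇒ CB·C·CB·CB·C·CB·CD·CB·C·CB·CB·C·CB·CD·CB·C·CB·AD·CD·CB·CD·CB·C·CB·CD
    A ↦ AD
    B ↦ C
    C ↦ CB
    D ↦ CD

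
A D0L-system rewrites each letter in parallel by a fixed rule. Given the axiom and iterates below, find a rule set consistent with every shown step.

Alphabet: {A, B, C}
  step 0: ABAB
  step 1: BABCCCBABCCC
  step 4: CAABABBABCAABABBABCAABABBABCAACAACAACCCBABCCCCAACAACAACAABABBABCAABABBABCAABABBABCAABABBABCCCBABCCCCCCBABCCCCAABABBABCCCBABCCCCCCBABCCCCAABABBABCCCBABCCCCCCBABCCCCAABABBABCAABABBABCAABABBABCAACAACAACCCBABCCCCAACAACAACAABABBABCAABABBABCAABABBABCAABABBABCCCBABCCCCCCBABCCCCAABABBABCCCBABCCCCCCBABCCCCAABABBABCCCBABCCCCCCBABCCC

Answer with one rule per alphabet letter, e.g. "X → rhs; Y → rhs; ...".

  step 0 ⇒ step 1: ABAB ⇒ BAB·CCC·BAB·CCC
    A ↦ BAB
    B ↦ CCC
    C ↦ CAA  (constrained at step 1)

A->BAB, B->CCC, C->CAA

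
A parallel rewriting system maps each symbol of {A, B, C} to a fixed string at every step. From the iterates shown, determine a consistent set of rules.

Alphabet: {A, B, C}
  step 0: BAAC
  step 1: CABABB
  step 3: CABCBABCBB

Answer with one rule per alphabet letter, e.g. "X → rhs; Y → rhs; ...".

  step 0 ⇒ step 1: BAAC ⇒ C·AB·AB·B
    A ↦ AB
    B ↦ C
    C ↦ B

A->AB, B->C, C->B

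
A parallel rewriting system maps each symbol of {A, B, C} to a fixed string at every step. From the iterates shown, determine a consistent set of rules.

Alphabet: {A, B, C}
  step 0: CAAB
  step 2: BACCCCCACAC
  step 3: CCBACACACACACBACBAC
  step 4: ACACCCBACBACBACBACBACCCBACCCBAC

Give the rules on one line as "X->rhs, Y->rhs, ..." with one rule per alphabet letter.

  step 3 ⇒ step 4: CCBACACACACACBACBAC ⇒ AC·AC·CC·B·AC·B·AC·B·AC·B·AC·B·AC·CC·B·AC·CC·B·AC
    A ↦ B
    B ↦ CC
    C ↦ AC

A->B, B->CC, C->AC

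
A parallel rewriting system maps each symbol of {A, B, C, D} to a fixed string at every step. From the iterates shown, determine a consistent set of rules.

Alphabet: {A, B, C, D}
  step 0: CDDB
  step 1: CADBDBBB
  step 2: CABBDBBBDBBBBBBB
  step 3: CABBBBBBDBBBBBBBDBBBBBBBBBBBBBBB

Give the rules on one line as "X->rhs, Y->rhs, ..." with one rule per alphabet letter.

  step 2 ⇒ step 3: CABBDBBBDBBBBBBB ⇒ CA·BB·BB·BB·DB·BB·BB·BB·DB·BB·BB·BB·BB·BB·BB·BB
    A ↦ BB
    B ↦ BB
    C ↦ CA
    D ↦ DB

A->BB, B->BB, C->CA, D->DB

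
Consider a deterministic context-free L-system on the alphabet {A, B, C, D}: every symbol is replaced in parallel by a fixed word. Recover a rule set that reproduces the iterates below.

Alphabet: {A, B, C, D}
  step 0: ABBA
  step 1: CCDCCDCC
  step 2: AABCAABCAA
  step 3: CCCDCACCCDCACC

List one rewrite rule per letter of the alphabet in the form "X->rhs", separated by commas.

  step 2 ⇒ step 3: AABCAABCAA ⇒ C·C·CDC·A·C·C·CDC·A·C·C
    A ↦ C
    B ↦ CDC
    C ↦ A
  step 1 ⇒ step 2: CCDCCDCC ⇒ A·A·BC·A·A·BC·A·A
    D ↦ BC

A->C, B->CDC, C->A, D->BC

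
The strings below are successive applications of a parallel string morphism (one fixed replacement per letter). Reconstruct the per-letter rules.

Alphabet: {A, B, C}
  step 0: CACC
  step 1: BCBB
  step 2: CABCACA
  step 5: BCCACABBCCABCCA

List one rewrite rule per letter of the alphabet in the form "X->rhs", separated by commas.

A->C, B->CA, C->B

  step 1 ⇒ step 2: BCBB ⇒ CA·B·CA·CA
    B ↦ CA
    C ↦ B
  step 0 ⇒ step 1: CACC ⇒ B·C·B·B
    A ↦ C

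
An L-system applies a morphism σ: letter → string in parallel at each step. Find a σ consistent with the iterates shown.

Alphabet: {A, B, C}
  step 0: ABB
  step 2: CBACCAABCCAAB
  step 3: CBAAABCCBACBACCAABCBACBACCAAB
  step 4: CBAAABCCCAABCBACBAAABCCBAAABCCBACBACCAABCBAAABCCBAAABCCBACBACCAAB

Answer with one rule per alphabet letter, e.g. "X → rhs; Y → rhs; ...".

  step 3 ⇒ step 4: CBAAABCCBACBACCAABCBACBACCAAB ⇒ CBA·AAB·C·C·C·AAB·CBA·CBA·AAB·C·CBA·AAB·C·CBA·CBA·C·C·AAB·CBA·AAB·C·CBA·AAB·C·CBA·CBA·C·C·AAB
    A ↦ C
    B ↦ AAB
    C ↦ CBA

A->C, B->AAB, C->CBA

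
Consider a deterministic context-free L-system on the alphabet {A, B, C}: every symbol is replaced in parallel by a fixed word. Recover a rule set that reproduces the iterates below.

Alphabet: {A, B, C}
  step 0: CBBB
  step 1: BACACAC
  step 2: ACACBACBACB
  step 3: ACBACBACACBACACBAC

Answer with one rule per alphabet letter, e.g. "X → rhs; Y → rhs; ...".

A->AC, B->AC, C->B

  step 2 ⇒ step 3: ACACBACBACB ⇒ AC·B·AC·B·AC·AC·B·AC·AC·B·AC
    A ↦ AC
    B ↦ AC
    C ↦ B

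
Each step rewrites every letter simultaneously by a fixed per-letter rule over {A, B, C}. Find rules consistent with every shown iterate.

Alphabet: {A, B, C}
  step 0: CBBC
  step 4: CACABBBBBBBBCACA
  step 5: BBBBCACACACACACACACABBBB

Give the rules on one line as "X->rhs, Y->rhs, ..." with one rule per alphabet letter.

  step 4 ⇒ step 5: CACABBBBBBBBCACA ⇒ B·B·B·B·CA·CA·CA·CA·CA·CA·CA·CA·B·B·B·B
    A ↦ B
    B ↦ CA
    C ↦ B

A->B, B->CA, C->B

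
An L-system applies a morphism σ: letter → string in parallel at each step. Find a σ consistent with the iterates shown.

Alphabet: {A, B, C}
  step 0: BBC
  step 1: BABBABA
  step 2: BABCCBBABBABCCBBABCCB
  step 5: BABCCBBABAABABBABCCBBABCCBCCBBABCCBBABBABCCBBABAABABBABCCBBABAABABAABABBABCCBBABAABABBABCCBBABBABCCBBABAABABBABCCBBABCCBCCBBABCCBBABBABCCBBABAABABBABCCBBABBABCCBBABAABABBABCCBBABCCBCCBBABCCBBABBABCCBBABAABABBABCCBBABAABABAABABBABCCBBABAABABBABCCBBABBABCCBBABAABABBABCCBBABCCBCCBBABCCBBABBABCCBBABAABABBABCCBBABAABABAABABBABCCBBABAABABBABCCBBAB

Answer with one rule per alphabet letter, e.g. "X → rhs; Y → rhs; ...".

  step 1 ⇒ step 2: BABBABA ⇒ BAB·CCB·BAB·BAB·CCB·BAB·CCB
    A ↦ CCB
    B ↦ BAB
  step 0 ⇒ step 1: BBC ⇒ BAB·BAB·A
    C ↦ A

A->CCB, B->BAB, C->A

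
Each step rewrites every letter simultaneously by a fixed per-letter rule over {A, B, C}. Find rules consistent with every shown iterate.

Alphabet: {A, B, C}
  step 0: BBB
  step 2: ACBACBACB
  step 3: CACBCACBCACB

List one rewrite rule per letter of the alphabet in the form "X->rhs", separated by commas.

A->C, B->CB, C->A

  step 2 ⇒ step 3: ACBACBACB ⇒ C·A·CB·C·A·CB·C·A·CB
    A ↦ C
    B ↦ CB
    C ↦ A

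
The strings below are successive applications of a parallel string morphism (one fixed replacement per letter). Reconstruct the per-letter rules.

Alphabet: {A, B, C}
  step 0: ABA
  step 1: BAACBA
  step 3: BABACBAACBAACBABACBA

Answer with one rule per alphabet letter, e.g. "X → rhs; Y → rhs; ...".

A->BA, B->AC, C->B

  step 0 ⇒ step 1: ABA ⇒ BA·AC·BA
    A ↦ BA
    B ↦ AC
    C ↦ B  (constrained at step 1)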